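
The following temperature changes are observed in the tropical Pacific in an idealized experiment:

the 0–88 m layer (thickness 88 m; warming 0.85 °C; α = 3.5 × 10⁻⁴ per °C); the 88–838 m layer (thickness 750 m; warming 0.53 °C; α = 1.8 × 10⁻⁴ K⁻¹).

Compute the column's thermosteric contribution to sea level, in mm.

about 97.7 mm

Layer 1: 0.85 × 3.5×10⁻⁴ × 88 = 0.02618 m
0.53 × 1.8×10⁻⁴ × 750 = 0.07155 m
Δh = 0.02618 + 0.07155 = 0.09773 m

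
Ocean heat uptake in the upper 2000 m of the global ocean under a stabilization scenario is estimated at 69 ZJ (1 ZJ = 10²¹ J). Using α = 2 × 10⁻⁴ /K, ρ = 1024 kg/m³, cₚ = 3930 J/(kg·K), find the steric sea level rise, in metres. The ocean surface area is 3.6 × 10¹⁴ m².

about 0.0095 m

Per unit area: Q = 69×10²¹ / (3.6×10¹⁴) ≈ 1.917×10⁸ J/m²
Δh = αQ/(ρcₚ) = 2×10⁻⁴ × 1.917×10⁸ / (1024 × 3930) ≈ 0.0095271 m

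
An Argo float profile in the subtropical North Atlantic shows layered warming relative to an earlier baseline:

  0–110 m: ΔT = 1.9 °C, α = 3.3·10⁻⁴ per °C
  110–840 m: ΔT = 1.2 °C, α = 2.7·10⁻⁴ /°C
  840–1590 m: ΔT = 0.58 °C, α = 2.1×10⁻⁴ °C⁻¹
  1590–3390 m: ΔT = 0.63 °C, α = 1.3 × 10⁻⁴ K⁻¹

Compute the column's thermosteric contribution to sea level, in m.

3.3×10⁻⁴ × 1.9 × 110 = 0.06897 m
Layer 2: 2.7×10⁻⁴ × 730 × 1.2 = 0.23652 m
840–1590 m: 2.1×10⁻⁴ × 750 × 0.58 = 0.09135 m
1590–3390 m: 1.3×10⁻⁴ × 0.63 × 1800 = 0.14742 m
Δh = 0.06897 + 0.23652 + 0.09135 + 0.14742 = 0.54426 m ≈ 0.54 m

Δh = 0.54 m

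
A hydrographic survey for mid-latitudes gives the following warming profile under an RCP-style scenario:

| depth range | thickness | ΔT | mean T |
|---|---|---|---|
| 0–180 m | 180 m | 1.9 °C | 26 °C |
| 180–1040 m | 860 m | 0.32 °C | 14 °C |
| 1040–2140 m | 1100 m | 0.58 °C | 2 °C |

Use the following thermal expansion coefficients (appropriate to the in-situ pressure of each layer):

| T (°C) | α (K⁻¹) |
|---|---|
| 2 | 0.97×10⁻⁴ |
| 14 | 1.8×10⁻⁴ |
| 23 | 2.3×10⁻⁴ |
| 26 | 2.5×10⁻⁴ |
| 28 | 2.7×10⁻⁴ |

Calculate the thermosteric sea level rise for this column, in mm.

Layer 1 at 26 °C → α = 2.5×10⁻⁴ K⁻¹
Layer 2 at 14 °C → α = 1.8×10⁻⁴ K⁻¹
Layer 3 at 2 °C → α = 0.97×10⁻⁴ K⁻¹
Layer 1: 2.5×10⁻⁴ × 180 × 1.9 = 0.08550 m
180–1040 m: 0.32 × 860 × 1.8×10⁻⁴ = 0.049536 m
Layer 3: 0.97×10⁻⁴ × 0.58 × 1100 = 0.061886 m
Δh = 0.08550 + 0.049536 + 0.061886 = 0.196922 m

about 200 mm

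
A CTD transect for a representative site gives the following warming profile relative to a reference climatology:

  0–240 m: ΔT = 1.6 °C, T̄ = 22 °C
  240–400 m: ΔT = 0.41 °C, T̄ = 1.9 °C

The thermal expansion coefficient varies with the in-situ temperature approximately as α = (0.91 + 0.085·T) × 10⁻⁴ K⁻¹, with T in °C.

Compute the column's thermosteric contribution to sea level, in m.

Layer 1: α = (0.91 + 0.085×22)×10⁻⁴ = 2.78×10⁻⁴ K⁻¹
Layer 2: α = (0.91 + 0.085×1.9)×10⁻⁴ = 1.0715×10⁻⁴ K⁻¹
Layer 1: 1.6 × 240 × 2.78×10⁻⁴ = 0.106752 m
0.41 × 160 × 1.0715×10⁻⁴ = 0.00702904 m
Δh = 0.106752 + 0.00702904 = 0.11378104 m ≈ 0.114 m

Δh ≈ 0.114 m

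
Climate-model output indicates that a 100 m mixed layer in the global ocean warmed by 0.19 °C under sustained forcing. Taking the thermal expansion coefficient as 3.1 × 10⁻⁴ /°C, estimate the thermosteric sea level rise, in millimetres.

5.89 mm of thermosteric rise

Δh = αΔT·H = 3.1×10⁻⁴ × 0.19 × 100 = 0.00589 m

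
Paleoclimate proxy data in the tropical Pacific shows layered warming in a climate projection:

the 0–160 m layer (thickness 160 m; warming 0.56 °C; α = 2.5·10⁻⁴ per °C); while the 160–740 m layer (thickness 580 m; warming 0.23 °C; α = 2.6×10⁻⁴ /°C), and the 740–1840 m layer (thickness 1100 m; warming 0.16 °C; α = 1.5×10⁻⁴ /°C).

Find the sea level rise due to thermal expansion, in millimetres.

Layer 1: 160 × 0.56 × 2.5×10⁻⁴ = 0.02240 m
160–740 m: 2.6×10⁻⁴ × 0.23 × 580 = 0.034684 m
0.16 × 1100 × 1.5×10⁻⁴ = 0.02640 m
Δh = 0.02240 + 0.034684 + 0.02640 = 0.083484 m ≈ 83.5 mm

Δh ≈ 83.5 mm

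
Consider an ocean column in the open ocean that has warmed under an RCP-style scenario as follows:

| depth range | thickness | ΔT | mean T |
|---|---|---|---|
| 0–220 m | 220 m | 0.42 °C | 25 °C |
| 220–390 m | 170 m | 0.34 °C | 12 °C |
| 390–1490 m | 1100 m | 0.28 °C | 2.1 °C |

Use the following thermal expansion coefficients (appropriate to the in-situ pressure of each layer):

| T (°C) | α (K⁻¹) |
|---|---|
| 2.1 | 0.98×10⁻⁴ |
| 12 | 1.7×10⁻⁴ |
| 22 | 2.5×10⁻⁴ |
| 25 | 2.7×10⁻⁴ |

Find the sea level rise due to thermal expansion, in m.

about 0.0650 m

Layer 1 at 25 °C → α = 2.7×10⁻⁴ K⁻¹
Layer 2 at 12 °C → α = 1.7×10⁻⁴ K⁻¹
Layer 3 at 2.1 °C → α = 0.98×10⁻⁴ K⁻¹
0.42 × 220 × 2.7×10⁻⁴ = 0.024948 m
1.7×10⁻⁴ × 170 × 0.34 = 0.009826 m
Layer 3: 0.98×10⁻⁴ × 1100 × 0.28 = 0.030184 m
Δh = 0.024948 + 0.009826 + 0.030184 = 0.064958 m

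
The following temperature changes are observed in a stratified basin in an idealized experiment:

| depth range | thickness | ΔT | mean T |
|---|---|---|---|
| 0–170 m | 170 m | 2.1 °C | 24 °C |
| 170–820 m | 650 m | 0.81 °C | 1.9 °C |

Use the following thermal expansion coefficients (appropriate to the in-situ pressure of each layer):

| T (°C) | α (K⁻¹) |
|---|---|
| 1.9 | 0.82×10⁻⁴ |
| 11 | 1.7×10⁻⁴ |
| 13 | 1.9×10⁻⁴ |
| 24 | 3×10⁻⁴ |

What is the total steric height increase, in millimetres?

Layer 1 at 24 °C → α = 3×10⁻⁴ K⁻¹
Layer 2 at 1.9 °C → α = 0.82×10⁻⁴ K⁻¹
0–170 m: 2.1 × 3×10⁻⁴ × 170 = 0.10710 m
Layer 2: 0.82×10⁻⁴ × 650 × 0.81 = 0.043173 m
Δh = 0.10710 + 0.043173 = 0.150273 m

Δh = 150 mm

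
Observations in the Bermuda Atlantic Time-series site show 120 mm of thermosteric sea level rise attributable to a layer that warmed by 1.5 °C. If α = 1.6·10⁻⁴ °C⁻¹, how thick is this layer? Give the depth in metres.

H = Δh/(αΔT) = 0.12 / (1.6×10⁻⁴ × 1.5) = 500.0 m

500 m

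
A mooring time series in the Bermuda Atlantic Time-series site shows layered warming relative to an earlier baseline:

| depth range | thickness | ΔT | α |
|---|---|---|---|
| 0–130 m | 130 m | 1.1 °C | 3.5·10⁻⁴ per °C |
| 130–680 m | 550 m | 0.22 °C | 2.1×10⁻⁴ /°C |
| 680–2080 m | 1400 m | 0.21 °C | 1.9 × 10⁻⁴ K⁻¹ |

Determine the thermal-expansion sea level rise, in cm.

0–130 m: 3.5×10⁻⁴ × 1.1 × 130 = 0.05005 m
Layer 2: 2.1×10⁻⁴ × 0.22 × 550 = 0.02541 m
680–2080 m: 1.9×10⁻⁴ × 1400 × 0.21 = 0.05586 m
Δh = 0.05005 + 0.02541 + 0.05586 = 0.13132 m ≈ 13 cm

Δh = 13 cm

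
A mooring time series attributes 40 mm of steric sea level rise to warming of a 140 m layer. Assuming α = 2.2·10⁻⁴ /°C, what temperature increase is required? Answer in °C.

ΔT ≈ 1.30 °C

ΔT = Δh/(αH) = 0.04 / (2.2×10⁻⁴ × 140) ≈ 1.299 °C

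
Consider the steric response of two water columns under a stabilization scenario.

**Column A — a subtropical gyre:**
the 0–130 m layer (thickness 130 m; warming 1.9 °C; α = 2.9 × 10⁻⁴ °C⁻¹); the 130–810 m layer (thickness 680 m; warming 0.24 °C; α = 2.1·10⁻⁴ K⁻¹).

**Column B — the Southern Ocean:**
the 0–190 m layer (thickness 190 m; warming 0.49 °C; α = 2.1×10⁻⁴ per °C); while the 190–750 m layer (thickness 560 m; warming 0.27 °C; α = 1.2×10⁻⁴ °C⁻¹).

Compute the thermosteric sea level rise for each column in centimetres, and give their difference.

A: 10.6 cm; B: 3.77 cm; difference 6.82 cm

A 0–130 m: 2.9×10⁻⁴ × 130 × 1.9 = 0.07163 m
A Layer 2: 680 × 0.24 × 2.1×10⁻⁴ = 0.034272 m
A total: 0.105902 m
B Layer 1: 2.1×10⁻⁴ × 190 × 0.49 = 0.019551 m
B 1.2×10⁻⁴ × 560 × 0.27 = 0.018144 m
B total: 0.037695 m
Difference: 0.105902 − 0.037695 = 0.068207 m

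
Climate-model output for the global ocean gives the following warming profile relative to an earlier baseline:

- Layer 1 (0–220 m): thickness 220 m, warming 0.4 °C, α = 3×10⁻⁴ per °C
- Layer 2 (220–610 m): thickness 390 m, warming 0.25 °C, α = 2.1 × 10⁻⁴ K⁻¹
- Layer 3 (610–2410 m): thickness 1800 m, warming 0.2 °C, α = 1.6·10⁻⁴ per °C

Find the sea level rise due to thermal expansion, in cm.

Layer 1: 3×10⁻⁴ × 220 × 0.4 = 0.02640 m
390 × 2.1×10⁻⁴ × 0.25 = 0.020475 m
1.6×10⁻⁴ × 0.2 × 1800 = 0.05760 m
Δh = 0.02640 + 0.020475 + 0.05760 = 0.104475 m

10 cm of thermosteric rise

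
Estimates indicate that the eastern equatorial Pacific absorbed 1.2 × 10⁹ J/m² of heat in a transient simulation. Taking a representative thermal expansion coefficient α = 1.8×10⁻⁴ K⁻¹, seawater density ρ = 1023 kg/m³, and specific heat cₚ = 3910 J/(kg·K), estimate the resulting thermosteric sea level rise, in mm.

54 mm

Δh = αQ/(ρcₚ) = 1.8×10⁻⁴ × 1.2×10⁹ / (1023 × 3910) ≈ 0.054001 m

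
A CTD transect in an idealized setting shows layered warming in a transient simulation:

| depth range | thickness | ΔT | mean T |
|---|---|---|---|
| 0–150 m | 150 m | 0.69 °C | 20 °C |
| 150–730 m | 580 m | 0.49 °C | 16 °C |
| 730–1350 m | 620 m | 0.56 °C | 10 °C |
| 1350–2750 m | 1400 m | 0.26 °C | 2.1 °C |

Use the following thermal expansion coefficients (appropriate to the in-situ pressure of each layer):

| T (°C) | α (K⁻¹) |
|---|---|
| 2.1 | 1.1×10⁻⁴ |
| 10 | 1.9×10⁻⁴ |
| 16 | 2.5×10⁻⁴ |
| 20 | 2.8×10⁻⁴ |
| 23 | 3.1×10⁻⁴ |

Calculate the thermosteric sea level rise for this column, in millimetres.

Layer 1 at 20 °C → α = 2.8×10⁻⁴ K⁻¹
Layer 2 at 16 °C → α = 2.5×10⁻⁴ K⁻¹
Layer 3 at 10 °C → α = 1.9×10⁻⁴ K⁻¹
Layer 4 at 2.1 °C → α = 1.1×10⁻⁴ K⁻¹
0–150 m: 150 × 0.69 × 2.8×10⁻⁴ = 0.02898 m
580 × 2.5×10⁻⁴ × 0.49 = 0.07105 m
620 × 1.9×10⁻⁴ × 0.56 = 0.065968 m
1350–2750 m: 1400 × 1.1×10⁻⁴ × 0.26 = 0.04004 m
Δh = 0.02898 + 0.07105 + 0.065968 + 0.04004 = 0.206038 m

206 mm of thermosteric rise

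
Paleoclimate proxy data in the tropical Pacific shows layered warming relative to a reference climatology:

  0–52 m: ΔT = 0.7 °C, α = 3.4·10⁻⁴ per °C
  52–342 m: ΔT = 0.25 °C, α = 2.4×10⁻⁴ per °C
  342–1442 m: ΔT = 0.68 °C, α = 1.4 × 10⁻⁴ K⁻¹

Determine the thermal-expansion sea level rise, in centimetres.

Δh ≈ 13.4 cm

0–52 m: 52 × 0.7 × 3.4×10⁻⁴ = 0.012376 m
Layer 2: 0.25 × 2.4×10⁻⁴ × 290 = 0.01740 m
Layer 3: 1.4×10⁻⁴ × 1100 × 0.68 = 0.10472 m
Δh = 0.012376 + 0.01740 + 0.10472 = 0.134496 m ≈ 13.4 cm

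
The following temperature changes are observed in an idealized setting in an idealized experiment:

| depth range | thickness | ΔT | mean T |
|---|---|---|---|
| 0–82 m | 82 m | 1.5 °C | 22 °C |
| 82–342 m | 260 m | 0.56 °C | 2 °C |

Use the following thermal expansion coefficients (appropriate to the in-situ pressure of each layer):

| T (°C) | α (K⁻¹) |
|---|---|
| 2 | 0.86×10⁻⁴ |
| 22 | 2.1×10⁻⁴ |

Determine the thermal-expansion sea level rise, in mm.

Δh = 38.4 mm

Layer 1 at 22 °C → α = 2.1×10⁻⁴ K⁻¹
Layer 2 at 2 °C → α = 0.86×10⁻⁴ K⁻¹
1.5 × 82 × 2.1×10⁻⁴ = 0.02583 m
Layer 2: 260 × 0.86×10⁻⁴ × 0.56 = 0.0125216 m
Δh = 0.02583 + 0.0125216 = 0.0383516 m ≈ 38.4 mm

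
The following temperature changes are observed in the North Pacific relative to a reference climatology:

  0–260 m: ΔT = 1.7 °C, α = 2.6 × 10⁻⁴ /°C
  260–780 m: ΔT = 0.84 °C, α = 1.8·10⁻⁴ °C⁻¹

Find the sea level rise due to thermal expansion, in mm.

Layer 1: 1.7 × 260 × 2.6×10⁻⁴ = 0.11492 m
260–780 m: 520 × 1.8×10⁻⁴ × 0.84 = 0.078624 m
Δh = 0.11492 + 0.078624 = 0.193544 m

190 mm of thermosteric rise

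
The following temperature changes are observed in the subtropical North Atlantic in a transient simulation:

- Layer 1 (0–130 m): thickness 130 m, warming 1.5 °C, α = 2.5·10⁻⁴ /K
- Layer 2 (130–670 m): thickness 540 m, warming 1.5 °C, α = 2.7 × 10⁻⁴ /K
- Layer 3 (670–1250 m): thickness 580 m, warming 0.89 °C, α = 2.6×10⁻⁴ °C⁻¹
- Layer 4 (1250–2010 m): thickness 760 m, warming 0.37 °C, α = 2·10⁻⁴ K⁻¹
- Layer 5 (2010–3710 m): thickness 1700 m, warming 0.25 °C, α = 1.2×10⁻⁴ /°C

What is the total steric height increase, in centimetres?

2.5×10⁻⁴ × 1.5 × 130 = 0.04875 m
1.5 × 2.7×10⁻⁴ × 540 = 0.21870 m
670–1250 m: 2.6×10⁻⁴ × 580 × 0.89 = 0.134212 m
760 × 0.37 × 2×10⁻⁴ = 0.05624 m
2010–3710 m: 1.2×10⁻⁴ × 1700 × 0.25 = 0.05100 m
Δh = 0.04875 + 0.21870 + 0.134212 + 0.05624 + 0.05100 = 0.508902 m

Δh ≈ 50.9 cm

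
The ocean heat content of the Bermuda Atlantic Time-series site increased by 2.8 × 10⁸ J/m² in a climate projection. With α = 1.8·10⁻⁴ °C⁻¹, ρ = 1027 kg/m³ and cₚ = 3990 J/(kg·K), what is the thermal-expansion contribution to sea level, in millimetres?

Δh = αQ/(ρcₚ) = 1.8×10⁻⁴ × 2.8×10⁸ / (1027 × 3990) ≈ 0.012299 m

Δh = 12 mm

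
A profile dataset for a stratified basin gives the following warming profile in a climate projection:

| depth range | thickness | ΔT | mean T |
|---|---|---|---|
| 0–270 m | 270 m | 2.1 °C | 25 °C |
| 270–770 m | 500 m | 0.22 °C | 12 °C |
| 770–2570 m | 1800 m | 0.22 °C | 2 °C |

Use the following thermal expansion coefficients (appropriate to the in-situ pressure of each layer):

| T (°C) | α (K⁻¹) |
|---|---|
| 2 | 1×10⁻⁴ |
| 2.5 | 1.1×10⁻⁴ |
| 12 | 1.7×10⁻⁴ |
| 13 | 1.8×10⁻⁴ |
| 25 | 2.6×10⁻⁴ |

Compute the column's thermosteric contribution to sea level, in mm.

Layer 1 at 25 °C → α = 2.6×10⁻⁴ K⁻¹
Layer 2 at 12 °C → α = 1.7×10⁻⁴ K⁻¹
Layer 3 at 2 °C → α = 1×10⁻⁴ K⁻¹
0–270 m: 2.6×10⁻⁴ × 270 × 2.1 = 0.14742 m
500 × 0.22 × 1.7×10⁻⁴ = 0.01870 m
Layer 3: 1800 × 0.22 × 1×10⁻⁴ = 0.03960 m
Δh = 0.14742 + 0.01870 + 0.03960 = 0.20572 m

206 mm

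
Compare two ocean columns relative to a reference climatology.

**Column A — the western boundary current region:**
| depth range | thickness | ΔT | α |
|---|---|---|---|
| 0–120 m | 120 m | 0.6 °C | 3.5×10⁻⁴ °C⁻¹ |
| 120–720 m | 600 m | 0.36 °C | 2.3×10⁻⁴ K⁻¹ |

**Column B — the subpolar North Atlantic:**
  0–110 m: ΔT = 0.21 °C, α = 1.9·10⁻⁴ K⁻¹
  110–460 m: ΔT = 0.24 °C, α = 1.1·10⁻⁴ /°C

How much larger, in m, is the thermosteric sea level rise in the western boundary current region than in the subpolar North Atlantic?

A 0.6 × 3.5×10⁻⁴ × 120 = 0.02520 m
A Layer 2: 0.36 × 2.3×10⁻⁴ × 600 = 0.04968 m
A total: 0.07488 m
B 1.9×10⁻⁴ × 110 × 0.21 = 0.004389 m
B Layer 2: 350 × 1.1×10⁻⁴ × 0.24 = 0.00924 m
B total: 0.013629 m
Difference: 0.07488 − 0.013629 = 0.061251 m

Δh_A − Δh_B ≈ 0.0613 m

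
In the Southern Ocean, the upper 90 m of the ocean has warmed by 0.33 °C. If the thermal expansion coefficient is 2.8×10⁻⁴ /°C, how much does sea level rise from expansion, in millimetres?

8.32 mm of thermosteric rise

Δh = αΔT·H = 2.8×10⁻⁴ × 0.33 × 90 = 0.008316 m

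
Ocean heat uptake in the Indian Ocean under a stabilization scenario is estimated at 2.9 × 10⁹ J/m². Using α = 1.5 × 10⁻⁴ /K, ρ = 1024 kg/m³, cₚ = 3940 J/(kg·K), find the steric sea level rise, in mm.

Δh = αQ/(ρcₚ) = 1.5×10⁻⁴ × 2.9×10⁹ / (1024 × 3940) ≈ 0.10782 m

Δh = 110 mm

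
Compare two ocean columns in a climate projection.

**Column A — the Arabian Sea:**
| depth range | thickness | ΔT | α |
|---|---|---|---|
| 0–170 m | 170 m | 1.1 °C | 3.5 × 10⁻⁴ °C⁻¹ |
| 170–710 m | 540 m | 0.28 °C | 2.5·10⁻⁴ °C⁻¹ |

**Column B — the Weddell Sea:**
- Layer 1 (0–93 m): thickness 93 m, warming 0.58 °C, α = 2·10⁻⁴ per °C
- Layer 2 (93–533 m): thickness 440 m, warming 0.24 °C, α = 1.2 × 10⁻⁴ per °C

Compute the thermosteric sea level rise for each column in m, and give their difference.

A 0–170 m: 3.5×10⁻⁴ × 1.1 × 170 = 0.06545 m
A Layer 2: 2.5×10⁻⁴ × 0.28 × 540 = 0.03780 m
A total: 0.10325 m
B 2×10⁻⁴ × 93 × 0.58 = 0.010788 m
B 1.2×10⁻⁴ × 0.24 × 440 = 0.012672 m
B total: 0.02346 m
Difference: 0.10325 − 0.02346 = 0.07979 m

A: 0.10 m; B: 0.023 m; difference 0.080 m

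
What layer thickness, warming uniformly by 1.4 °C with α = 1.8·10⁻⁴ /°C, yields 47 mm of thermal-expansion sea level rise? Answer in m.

190 m

H = Δh/(αΔT) = 0.047 / (1.8×10⁻⁴ × 1.4) ≈ 186.5 m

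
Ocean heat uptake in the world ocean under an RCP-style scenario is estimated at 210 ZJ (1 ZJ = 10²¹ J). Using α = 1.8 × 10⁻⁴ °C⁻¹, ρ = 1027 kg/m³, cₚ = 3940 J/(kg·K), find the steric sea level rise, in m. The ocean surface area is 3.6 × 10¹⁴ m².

Δh = 0.026 m

Per unit area: Q = 210×10²¹ / (3.6×10¹⁴) ≈ 5.833×10⁸ J/m²
Δh = αQ/(ρcₚ) = 1.8×10⁻⁴ × 5.833×10⁸ / (1027 × 3940) ≈ 0.025948 m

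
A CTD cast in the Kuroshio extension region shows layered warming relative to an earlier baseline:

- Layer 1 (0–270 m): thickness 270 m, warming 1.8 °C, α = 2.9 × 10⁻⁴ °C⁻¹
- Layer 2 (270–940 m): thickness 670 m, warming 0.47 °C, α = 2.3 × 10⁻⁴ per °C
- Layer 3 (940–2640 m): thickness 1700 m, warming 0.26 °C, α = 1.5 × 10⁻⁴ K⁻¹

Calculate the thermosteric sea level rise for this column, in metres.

Δh = 0.280 m

0–270 m: 270 × 1.8 × 2.9×10⁻⁴ = 0.14094 m
270–940 m: 2.3×10⁻⁴ × 0.47 × 670 = 0.072427 m
1.5×10⁻⁴ × 1700 × 0.26 = 0.06630 m
Δh = 0.14094 + 0.072427 + 0.06630 = 0.279667 m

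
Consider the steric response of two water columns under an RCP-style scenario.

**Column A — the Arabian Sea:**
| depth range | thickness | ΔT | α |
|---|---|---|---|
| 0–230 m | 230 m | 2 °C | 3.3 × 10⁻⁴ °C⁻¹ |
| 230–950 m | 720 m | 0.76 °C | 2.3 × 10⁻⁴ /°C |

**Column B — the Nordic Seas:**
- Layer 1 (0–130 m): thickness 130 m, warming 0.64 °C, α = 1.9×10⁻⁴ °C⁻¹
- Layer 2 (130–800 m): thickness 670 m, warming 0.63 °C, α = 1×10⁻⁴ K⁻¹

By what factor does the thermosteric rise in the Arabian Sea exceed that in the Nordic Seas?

≈ 4.8×

A Layer 1: 2 × 230 × 3.3×10⁻⁴ = 0.15180 m
A 2.3×10⁻⁴ × 0.76 × 720 = 0.125856 m
A total: 0.277656 m
B Layer 1: 130 × 1.9×10⁻⁴ × 0.64 = 0.015808 m
B Layer 2: 1×10⁻⁴ × 0.63 × 670 = 0.04221 m
B total: 0.058018 m
Ratio: 0.277656 / 0.058018 ≈ 4.786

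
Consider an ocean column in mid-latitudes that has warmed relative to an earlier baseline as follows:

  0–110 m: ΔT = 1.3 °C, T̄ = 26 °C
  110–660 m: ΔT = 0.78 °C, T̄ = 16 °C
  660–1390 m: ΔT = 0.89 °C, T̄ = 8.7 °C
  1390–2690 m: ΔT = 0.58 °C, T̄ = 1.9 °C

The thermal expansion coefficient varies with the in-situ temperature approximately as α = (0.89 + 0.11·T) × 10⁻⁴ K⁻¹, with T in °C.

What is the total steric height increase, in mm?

Layer 1: α = (0.89 + 0.11×26)×10⁻⁴ = 3.75×10⁻⁴ K⁻¹
Layer 2: α = (0.89 + 0.11×16)×10⁻⁴ = 2.65×10⁻⁴ K⁻¹
Layer 3: α = (0.89 + 0.11×8.7)×10⁻⁴ = 1.847×10⁻⁴ K⁻¹
Layer 4: α = (0.89 + 0.11×1.9)×10⁻⁴ = 1.099×10⁻⁴ K⁻¹
Layer 1: 1.3 × 3.75×10⁻⁴ × 110 = 0.053625 m
Layer 2: 0.78 × 550 × 2.65×10⁻⁴ = 0.113685 m
660–1390 m: 730 × 0.89 × 1.847×10⁻⁴ = 0.11999959 m
1300 × 0.58 × 1.099×10⁻⁴ = 0.0828646 m
Δh = 0.053625 + 0.113685 + 0.11999959 + 0.0828646 = 0.37017419 m ≈ 370 mm

370 mm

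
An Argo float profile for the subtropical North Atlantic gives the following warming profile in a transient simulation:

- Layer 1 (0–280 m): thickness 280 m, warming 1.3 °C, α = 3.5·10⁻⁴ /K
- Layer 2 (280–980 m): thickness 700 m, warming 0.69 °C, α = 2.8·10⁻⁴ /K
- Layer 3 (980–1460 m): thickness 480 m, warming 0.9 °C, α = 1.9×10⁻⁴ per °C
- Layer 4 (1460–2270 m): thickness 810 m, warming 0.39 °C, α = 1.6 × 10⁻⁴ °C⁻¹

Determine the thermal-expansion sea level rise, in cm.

39.5 cm of thermosteric rise

Layer 1: 3.5×10⁻⁴ × 1.3 × 280 = 0.12740 m
700 × 2.8×10⁻⁴ × 0.69 = 0.13524 m
1.9×10⁻⁴ × 480 × 0.9 = 0.08208 m
Layer 4: 1.6×10⁻⁴ × 0.39 × 810 = 0.050544 m
Δh = 0.12740 + 0.13524 + 0.08208 + 0.050544 = 0.395264 m ≈ 39.5 cm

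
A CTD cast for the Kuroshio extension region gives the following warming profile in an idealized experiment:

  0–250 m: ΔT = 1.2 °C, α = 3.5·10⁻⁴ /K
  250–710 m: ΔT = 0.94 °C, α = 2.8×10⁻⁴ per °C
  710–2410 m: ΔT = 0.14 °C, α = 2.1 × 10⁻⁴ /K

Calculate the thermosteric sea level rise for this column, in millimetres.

Δh = 276 mm

1.2 × 3.5×10⁻⁴ × 250 = 0.10500 m
Layer 2: 460 × 0.94 × 2.8×10⁻⁴ = 0.121072 m
710–2410 m: 2.1×10⁻⁴ × 1700 × 0.14 = 0.04998 m
Δh = 0.10500 + 0.121072 + 0.04998 = 0.276052 m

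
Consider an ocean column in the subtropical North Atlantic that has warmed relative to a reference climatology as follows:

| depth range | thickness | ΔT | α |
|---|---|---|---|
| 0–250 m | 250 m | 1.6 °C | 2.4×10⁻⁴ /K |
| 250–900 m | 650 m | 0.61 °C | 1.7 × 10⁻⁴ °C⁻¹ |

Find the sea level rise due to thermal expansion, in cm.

Δh ≈ 16.3 cm

2.4×10⁻⁴ × 1.6 × 250 = 0.09600 m
1.7×10⁻⁴ × 0.61 × 650 = 0.067405 m
Δh = 0.09600 + 0.067405 = 0.163405 m ≈ 16.3 cm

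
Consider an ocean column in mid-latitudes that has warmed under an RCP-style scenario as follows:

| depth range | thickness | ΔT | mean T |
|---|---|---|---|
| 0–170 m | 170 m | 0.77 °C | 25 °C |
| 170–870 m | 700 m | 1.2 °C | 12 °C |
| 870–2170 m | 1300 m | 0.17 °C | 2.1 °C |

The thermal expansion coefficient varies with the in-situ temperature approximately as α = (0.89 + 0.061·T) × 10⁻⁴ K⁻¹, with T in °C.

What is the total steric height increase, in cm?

about 19 cm

Layer 1: α = (0.89 + 0.061×25)×10⁻⁴ = 2.415×10⁻⁴ K⁻¹
Layer 2: α = (0.89 + 0.061×12)×10⁻⁴ = 1.622×10⁻⁴ K⁻¹
Layer 3: α = (0.89 + 0.061×2.1)×10⁻⁴ = 1.0181×10⁻⁴ K⁻¹
0–170 m: 0.77 × 170 × 2.415×10⁻⁴ = 0.03161235 m
170–870 m: 1.2 × 1.622×10⁻⁴ × 700 = 0.136248 m
870–2170 m: 1300 × 1.0181×10⁻⁴ × 0.17 = 0.02250001 m
Δh = 0.03161235 + 0.136248 + 0.02250001 = 0.19036036 m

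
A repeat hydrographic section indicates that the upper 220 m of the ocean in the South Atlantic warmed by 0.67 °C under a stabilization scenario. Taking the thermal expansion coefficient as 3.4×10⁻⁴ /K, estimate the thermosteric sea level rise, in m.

Δh = αΔT·H = 3.4×10⁻⁴ × 0.67 × 220 = 0.050116 m

0.050 m of thermosteric rise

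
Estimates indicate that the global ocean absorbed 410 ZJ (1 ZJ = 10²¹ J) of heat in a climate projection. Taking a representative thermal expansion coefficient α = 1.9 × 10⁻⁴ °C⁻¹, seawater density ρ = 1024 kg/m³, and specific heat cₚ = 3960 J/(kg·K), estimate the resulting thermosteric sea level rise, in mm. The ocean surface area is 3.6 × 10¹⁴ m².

Per unit area: Q = 410×10²¹ / (3.6×10¹⁴) ≈ 1.139×10⁹ J/m²
Δh = αQ/(ρcₚ) = 1.9×10⁻⁴ × 1.139×10⁹ / (1024 × 3960) ≈ 0.053368 m

about 53.4 mm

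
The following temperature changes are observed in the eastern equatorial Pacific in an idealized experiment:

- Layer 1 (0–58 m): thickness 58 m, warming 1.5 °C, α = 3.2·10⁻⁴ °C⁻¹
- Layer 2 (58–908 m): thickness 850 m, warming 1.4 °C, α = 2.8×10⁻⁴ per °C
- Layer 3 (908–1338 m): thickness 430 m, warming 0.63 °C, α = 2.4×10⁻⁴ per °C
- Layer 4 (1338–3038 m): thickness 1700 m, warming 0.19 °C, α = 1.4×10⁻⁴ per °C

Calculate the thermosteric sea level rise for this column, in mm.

471 mm

Layer 1: 1.5 × 58 × 3.2×10⁻⁴ = 0.02784 m
Layer 2: 2.8×10⁻⁴ × 1.4 × 850 = 0.33320 m
Layer 3: 0.63 × 430 × 2.4×10⁻⁴ = 0.065016 m
1338–3038 m: 0.19 × 1.4×10⁻⁴ × 1700 = 0.04522 m
Δh = 0.02784 + 0.33320 + 0.065016 + 0.04522 = 0.471276 m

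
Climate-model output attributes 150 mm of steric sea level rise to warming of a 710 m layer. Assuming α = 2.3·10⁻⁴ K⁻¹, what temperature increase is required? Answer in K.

0.92 K

ΔT = Δh/(αH) = 0.15 / (2.3×10⁻⁴ × 710) ≈ 0.9186 K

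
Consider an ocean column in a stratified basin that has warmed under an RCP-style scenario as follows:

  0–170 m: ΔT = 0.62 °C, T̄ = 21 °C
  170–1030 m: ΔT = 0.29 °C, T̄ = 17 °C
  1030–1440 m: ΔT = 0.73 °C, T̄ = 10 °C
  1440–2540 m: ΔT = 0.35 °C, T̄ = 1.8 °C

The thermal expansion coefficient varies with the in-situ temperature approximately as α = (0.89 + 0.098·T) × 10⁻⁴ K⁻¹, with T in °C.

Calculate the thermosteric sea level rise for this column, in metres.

Δh ≈ 0.19 m

Layer 1: α = (0.89 + 0.098×21)×10⁻⁴ = 2.948×10⁻⁴ K⁻¹
Layer 2: α = (0.89 + 0.098×17)×10⁻⁴ = 2.556×10⁻⁴ K⁻¹
Layer 3: α = (0.89 + 0.098×10)×10⁻⁴ = 1.87×10⁻⁴ K⁻¹
Layer 4: α = (0.89 + 0.098×1.8)×10⁻⁴ = 1.0664×10⁻⁴ K⁻¹
Layer 1: 170 × 2.948×10⁻⁴ × 0.62 = 0.03107192 m
Layer 2: 2.556×10⁻⁴ × 0.29 × 860 = 0.06374664 m
Layer 3: 410 × 1.87×10⁻⁴ × 0.73 = 0.0559691 m
Layer 4: 0.35 × 1100 × 1.0664×10⁻⁴ = 0.0410564 m
Δh = 0.03107192 + 0.06374664 + 0.0559691 + 0.0410564 = 0.19184406 m ≈ 0.19 m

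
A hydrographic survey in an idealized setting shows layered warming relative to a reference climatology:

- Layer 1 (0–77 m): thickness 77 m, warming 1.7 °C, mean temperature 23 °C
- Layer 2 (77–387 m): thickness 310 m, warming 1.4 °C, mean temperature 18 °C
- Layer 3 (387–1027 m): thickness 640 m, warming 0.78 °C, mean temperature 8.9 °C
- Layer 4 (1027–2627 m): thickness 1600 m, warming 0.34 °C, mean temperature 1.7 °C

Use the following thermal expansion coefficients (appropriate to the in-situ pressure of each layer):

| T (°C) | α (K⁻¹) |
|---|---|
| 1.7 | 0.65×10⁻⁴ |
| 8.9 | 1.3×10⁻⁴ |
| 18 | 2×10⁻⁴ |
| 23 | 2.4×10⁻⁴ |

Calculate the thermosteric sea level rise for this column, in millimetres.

Layer 1 at 23 °C → α = 2.4×10⁻⁴ K⁻¹
Layer 2 at 18 °C → α = 2×10⁻⁴ K⁻¹
Layer 3 at 8.9 °C → α = 1.3×10⁻⁴ K⁻¹
Layer 4 at 1.7 °C → α = 0.65×10⁻⁴ K⁻¹
Layer 1: 77 × 1.7 × 2.4×10⁻⁴ = 0.031416 m
1.4 × 2×10⁻⁴ × 310 = 0.08680 m
Layer 3: 640 × 1.3×10⁻⁴ × 0.78 = 0.064896 m
1027–2627 m: 1600 × 0.34 × 0.65×10⁻⁴ = 0.03536 m
Δh = 0.031416 + 0.08680 + 0.064896 + 0.03536 = 0.218472 m

about 220 mm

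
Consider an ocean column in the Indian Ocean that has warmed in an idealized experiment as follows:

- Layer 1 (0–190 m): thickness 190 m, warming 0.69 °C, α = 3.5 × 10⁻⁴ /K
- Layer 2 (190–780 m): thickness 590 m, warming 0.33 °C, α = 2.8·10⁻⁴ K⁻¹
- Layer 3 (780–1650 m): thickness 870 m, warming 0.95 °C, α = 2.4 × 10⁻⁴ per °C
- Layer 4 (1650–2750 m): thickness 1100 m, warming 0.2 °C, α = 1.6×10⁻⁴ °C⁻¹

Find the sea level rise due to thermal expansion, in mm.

about 330 mm

3.5×10⁻⁴ × 190 × 0.69 = 0.045885 m
2.8×10⁻⁴ × 590 × 0.33 = 0.054516 m
Layer 3: 870 × 2.4×10⁻⁴ × 0.95 = 0.19836 m
1650–2750 m: 1.6×10⁻⁴ × 0.2 × 1100 = 0.03520 m
Δh = 0.045885 + 0.054516 + 0.19836 + 0.03520 = 0.333961 m ≈ 330 mm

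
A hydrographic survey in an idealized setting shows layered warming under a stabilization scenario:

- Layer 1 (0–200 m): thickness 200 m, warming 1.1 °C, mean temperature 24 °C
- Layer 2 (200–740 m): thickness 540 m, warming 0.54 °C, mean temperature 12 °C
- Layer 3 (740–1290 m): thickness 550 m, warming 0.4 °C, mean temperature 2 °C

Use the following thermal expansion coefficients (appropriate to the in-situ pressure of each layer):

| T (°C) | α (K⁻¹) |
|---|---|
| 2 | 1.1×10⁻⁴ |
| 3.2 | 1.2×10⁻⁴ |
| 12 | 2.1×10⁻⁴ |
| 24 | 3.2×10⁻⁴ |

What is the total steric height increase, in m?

Layer 1 at 24 °C → α = 3.2×10⁻⁴ K⁻¹
Layer 2 at 12 °C → α = 2.1×10⁻⁴ K⁻¹
Layer 3 at 2 °C → α = 1.1×10⁻⁴ K⁻¹
Layer 1: 1.1 × 200 × 3.2×10⁻⁴ = 0.07040 m
Layer 2: 0.54 × 2.1×10⁻⁴ × 540 = 0.061236 m
740–1290 m: 550 × 0.4 × 1.1×10⁻⁴ = 0.02420 m
Δh = 0.07040 + 0.061236 + 0.02420 = 0.155836 m ≈ 0.16 m

0.16 m of thermosteric rise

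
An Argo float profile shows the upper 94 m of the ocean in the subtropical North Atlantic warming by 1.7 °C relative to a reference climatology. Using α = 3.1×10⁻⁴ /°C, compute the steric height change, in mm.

Δh = 49.5 mm

Δh = αΔT·H = 3.1×10⁻⁴ × 1.7 × 94 = 0.049538 m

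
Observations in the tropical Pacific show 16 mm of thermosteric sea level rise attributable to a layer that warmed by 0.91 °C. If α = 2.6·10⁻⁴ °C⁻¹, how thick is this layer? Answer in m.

67.6 m

H = Δh/(αΔT) = 0.016 / (2.6×10⁻⁴ × 0.91) ≈ 67.62 m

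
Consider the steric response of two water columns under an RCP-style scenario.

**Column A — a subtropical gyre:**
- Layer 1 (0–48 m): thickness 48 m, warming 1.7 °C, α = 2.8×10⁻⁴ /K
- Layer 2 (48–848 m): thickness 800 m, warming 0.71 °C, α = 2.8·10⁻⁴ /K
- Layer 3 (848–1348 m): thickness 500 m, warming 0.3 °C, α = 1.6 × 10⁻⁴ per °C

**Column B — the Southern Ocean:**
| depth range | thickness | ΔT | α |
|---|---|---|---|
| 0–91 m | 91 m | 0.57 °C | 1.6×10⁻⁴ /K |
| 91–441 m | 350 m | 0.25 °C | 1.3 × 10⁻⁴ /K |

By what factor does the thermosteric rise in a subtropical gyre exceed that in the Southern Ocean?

a factor of 10

A 2.8×10⁻⁴ × 48 × 1.7 = 0.022848 m
A 48–848 m: 0.71 × 800 × 2.8×10⁻⁴ = 0.15904 m
A 500 × 0.3 × 1.6×10⁻⁴ = 0.02400 m
A total: 0.205888 m
B 0–91 m: 91 × 1.6×10⁻⁴ × 0.57 = 0.0082992 m
B 91–441 m: 1.3×10⁻⁴ × 0.25 × 350 = 0.011375 m
B total: 0.0196742 m
Ratio: 0.205888 / 0.0196742 ≈ 10.46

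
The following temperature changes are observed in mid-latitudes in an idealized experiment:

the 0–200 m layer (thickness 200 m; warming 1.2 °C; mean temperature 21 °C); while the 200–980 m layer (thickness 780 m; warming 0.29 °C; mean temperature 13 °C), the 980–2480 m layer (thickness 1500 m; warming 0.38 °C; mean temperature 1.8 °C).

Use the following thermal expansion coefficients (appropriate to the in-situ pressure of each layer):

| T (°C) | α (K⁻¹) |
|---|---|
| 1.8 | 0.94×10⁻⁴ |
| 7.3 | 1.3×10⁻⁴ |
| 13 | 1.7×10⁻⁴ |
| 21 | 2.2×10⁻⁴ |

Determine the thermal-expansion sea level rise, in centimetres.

14 cm of thermosteric rise

Layer 1 at 21 °C → α = 2.2×10⁻⁴ K⁻¹
Layer 2 at 13 °C → α = 1.7×10⁻⁴ K⁻¹
Layer 3 at 1.8 °C → α = 0.94×10⁻⁴ K⁻¹
Layer 1: 200 × 1.2 × 2.2×10⁻⁴ = 0.05280 m
Layer 2: 780 × 0.29 × 1.7×10⁻⁴ = 0.038454 m
980–2480 m: 0.94×10⁻⁴ × 1500 × 0.38 = 0.05358 m
Δh = 0.05280 + 0.038454 + 0.05358 = 0.144834 m ≈ 14 cm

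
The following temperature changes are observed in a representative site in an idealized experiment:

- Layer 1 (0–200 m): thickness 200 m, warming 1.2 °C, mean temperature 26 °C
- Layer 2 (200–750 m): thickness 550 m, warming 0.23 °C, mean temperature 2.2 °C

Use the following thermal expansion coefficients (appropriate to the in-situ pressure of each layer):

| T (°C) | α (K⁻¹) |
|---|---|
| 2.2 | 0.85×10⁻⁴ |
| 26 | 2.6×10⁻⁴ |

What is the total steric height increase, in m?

Δh ≈ 0.073 m

Layer 1 at 26 °C → α = 2.6×10⁻⁴ K⁻¹
Layer 2 at 2.2 °C → α = 0.85×10⁻⁴ K⁻¹
2.6×10⁻⁴ × 200 × 1.2 = 0.06240 m
0.23 × 550 × 0.85×10⁻⁴ = 0.0107525 m
Δh = 0.06240 + 0.0107525 = 0.0731525 m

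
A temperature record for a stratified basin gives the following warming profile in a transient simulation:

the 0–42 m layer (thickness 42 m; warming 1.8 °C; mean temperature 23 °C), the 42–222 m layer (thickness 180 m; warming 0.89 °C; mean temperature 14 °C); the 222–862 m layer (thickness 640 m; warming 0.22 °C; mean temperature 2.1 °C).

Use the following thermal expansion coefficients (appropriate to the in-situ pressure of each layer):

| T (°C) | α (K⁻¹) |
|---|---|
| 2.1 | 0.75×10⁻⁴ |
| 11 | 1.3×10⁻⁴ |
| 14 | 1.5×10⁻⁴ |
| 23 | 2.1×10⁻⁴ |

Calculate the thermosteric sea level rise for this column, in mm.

Layer 1 at 23 °C → α = 2.1×10⁻⁴ K⁻¹
Layer 2 at 14 °C → α = 1.5×10⁻⁴ K⁻¹
Layer 3 at 2.1 °C → α = 0.75×10⁻⁴ K⁻¹
42 × 2.1×10⁻⁴ × 1.8 = 0.015876 m
1.5×10⁻⁴ × 180 × 0.89 = 0.02403 m
Layer 3: 0.75×10⁻⁴ × 640 × 0.22 = 0.01056 m
Δh = 0.015876 + 0.02403 + 0.01056 = 0.050466 m

Δh ≈ 50.5 mm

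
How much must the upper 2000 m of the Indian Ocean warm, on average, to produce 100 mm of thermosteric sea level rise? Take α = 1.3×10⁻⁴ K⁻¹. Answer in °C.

ΔT = Δh/(αH) = 0.1 / (1.3×10⁻⁴ × 2000) ≈ 0.3846 °C

about 0.385 °C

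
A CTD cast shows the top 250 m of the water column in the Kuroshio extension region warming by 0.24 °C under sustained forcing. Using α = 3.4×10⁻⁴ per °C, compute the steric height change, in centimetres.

2.04 cm

Δh = αΔT·H = 3.4×10⁻⁴ × 0.24 × 250 = 0.02040 m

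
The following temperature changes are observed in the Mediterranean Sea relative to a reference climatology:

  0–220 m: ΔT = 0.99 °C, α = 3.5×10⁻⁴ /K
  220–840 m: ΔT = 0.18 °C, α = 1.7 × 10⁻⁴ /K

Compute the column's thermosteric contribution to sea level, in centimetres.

Layer 1: 3.5×10⁻⁴ × 220 × 0.99 = 0.07623 m
Layer 2: 0.18 × 620 × 1.7×10⁻⁴ = 0.018972 m
Δh = 0.07623 + 0.018972 = 0.095202 m

9.5 cm of thermosteric rise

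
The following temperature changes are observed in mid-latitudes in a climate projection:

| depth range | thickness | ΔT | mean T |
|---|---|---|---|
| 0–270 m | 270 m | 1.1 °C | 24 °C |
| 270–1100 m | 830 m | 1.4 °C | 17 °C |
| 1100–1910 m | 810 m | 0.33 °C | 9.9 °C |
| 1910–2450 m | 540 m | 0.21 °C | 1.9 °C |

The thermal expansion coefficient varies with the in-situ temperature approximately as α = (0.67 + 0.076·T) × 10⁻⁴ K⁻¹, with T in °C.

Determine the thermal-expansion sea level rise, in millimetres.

about 350 mm

Layer 1: α = (0.67 + 0.076×24)×10⁻⁴ = 2.494×10⁻⁴ K⁻¹
Layer 2: α = (0.67 + 0.076×17)×10⁻⁴ = 1.962×10⁻⁴ K⁻¹
Layer 3: α = (0.67 + 0.076×9.9)×10⁻⁴ = 1.4224×10⁻⁴ K⁻¹
Layer 4: α = (0.67 + 0.076×1.9)×10⁻⁴ = 0.8144×10⁻⁴ K⁻¹
0–270 m: 2.494×10⁻⁴ × 1.1 × 270 = 0.0740718 m
270–1100 m: 830 × 1.962×10⁻⁴ × 1.4 = 0.2279844 m
1100–1910 m: 0.33 × 810 × 1.4224×10⁻⁴ = 0.038020752 m
0.21 × 540 × 0.8144×10⁻⁴ = 0.009235296 m
Δh = 0.0740718 + 0.2279844 + 0.038020752 + 0.009235296 = 0.349312248 m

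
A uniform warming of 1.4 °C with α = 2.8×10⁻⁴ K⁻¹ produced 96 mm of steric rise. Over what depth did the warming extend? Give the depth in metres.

240 m

H = Δh/(αΔT) = 0.096 / (2.8×10⁻⁴ × 1.4) ≈ 244.9 m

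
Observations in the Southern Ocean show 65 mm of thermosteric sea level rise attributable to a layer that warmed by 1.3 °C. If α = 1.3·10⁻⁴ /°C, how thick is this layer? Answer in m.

385 m

H = Δh/(αΔT) = 0.065 / (1.3×10⁻⁴ × 1.3) ≈ 384.6 m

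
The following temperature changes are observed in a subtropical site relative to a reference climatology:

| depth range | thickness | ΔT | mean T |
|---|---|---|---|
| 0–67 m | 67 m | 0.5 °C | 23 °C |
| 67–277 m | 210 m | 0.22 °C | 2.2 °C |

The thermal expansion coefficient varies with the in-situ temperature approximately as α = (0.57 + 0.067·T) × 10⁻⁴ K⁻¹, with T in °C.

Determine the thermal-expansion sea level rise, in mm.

10 mm of thermosteric rise

Layer 1: α = (0.57 + 0.067×23)×10⁻⁴ = 2.111×10⁻⁴ K⁻¹
Layer 2: α = (0.57 + 0.067×2.2)×10⁻⁴ = 0.7174×10⁻⁴ K⁻¹
0–67 m: 67 × 0.5 × 2.111×10⁻⁴ = 0.00707185 m
0.22 × 210 × 0.7174×10⁻⁴ = 0.003314388 m
Δh = 0.00707185 + 0.003314388 = 0.010386238 m ≈ 10 mm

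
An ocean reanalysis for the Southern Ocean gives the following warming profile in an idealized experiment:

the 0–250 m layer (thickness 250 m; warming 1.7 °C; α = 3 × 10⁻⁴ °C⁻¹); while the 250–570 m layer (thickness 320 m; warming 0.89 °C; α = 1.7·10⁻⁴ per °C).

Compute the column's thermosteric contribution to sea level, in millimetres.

Layer 1: 250 × 3×10⁻⁴ × 1.7 = 0.12750 m
Layer 2: 0.89 × 320 × 1.7×10⁻⁴ = 0.048416 m
Δh = 0.12750 + 0.048416 = 0.175916 m

Δh ≈ 176 mm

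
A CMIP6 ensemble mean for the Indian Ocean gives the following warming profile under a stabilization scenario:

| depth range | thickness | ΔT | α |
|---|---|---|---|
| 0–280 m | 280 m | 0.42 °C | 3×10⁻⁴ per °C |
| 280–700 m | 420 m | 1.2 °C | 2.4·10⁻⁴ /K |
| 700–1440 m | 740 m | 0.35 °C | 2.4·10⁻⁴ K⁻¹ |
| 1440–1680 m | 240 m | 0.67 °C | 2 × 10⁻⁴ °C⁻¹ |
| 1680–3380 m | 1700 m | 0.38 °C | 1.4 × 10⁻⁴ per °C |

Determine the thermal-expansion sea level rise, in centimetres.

0–280 m: 3×10⁻⁴ × 0.42 × 280 = 0.03528 m
Layer 2: 1.2 × 2.4×10⁻⁴ × 420 = 0.12096 m
Layer 3: 740 × 0.35 × 2.4×10⁻⁴ = 0.06216 m
1440–1680 m: 0.67 × 240 × 2×10⁻⁴ = 0.03216 m
Layer 5: 1700 × 1.4×10⁻⁴ × 0.38 = 0.09044 m
Δh = 0.03528 + 0.12096 + 0.06216 + 0.03216 + 0.09044 = 0.34100 m

34 cm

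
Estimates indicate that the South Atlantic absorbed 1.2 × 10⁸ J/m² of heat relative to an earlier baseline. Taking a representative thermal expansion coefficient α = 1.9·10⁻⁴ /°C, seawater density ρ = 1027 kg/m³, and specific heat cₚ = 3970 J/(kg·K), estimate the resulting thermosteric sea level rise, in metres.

Δh = αQ/(ρcₚ) = 1.9×10⁻⁴ × 1.2×10⁸ / (1027 × 3970) ≈ 0.0055921 m

about 0.00559 m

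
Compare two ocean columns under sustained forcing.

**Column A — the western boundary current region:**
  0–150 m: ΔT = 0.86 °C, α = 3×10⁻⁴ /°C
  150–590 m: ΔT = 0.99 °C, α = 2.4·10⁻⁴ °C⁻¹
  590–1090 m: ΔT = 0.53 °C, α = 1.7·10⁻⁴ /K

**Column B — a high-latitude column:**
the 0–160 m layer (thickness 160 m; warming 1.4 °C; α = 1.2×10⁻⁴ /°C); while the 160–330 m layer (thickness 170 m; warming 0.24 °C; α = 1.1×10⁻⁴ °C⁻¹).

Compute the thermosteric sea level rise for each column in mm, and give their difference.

A 0–150 m: 3×10⁻⁴ × 0.86 × 150 = 0.03870 m
A Layer 2: 440 × 2.4×10⁻⁴ × 0.99 = 0.104544 m
A 590–1090 m: 500 × 0.53 × 1.7×10⁻⁴ = 0.04505 m
A total: 0.188294 m
B 1.4 × 1.2×10⁻⁴ × 160 = 0.02688 m
B 0.24 × 1.1×10⁻⁴ × 170 = 0.004488 m
B total: 0.031368 m
Difference: 0.188294 − 0.031368 = 0.156926 m

A: 188 mm; B: 31.4 mm; difference 157 mm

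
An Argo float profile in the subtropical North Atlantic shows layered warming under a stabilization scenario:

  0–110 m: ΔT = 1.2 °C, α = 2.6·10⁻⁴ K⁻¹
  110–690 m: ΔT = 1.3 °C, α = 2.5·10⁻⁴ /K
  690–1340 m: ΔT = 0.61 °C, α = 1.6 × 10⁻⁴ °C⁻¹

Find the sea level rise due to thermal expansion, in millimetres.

Layer 1: 1.2 × 2.6×10⁻⁴ × 110 = 0.03432 m
2.5×10⁻⁴ × 580 × 1.3 = 0.18850 m
1.6×10⁻⁴ × 650 × 0.61 = 0.06344 m
Δh = 0.03432 + 0.18850 + 0.06344 = 0.28626 m

about 286 mm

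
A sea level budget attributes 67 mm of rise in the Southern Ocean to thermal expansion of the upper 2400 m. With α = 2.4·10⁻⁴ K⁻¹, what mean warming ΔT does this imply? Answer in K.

ΔT = Δh/(αH) = 0.067 / (2.4×10⁻⁴ × 2400) ≈ 0.1163 K

about 0.12 K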